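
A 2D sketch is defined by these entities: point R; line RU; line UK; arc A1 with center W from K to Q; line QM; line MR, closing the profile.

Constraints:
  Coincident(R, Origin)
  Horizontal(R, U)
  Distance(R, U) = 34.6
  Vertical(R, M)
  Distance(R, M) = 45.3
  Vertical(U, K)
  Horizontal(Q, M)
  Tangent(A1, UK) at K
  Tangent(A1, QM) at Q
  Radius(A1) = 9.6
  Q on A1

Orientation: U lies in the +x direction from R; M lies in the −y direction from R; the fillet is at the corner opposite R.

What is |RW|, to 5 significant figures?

43.583

RM is vertical with |RM| = 45.3 and M on the −y side, so M = (0.0000, -45.300). The virtual corner opposite R is at (34.600, -45.300). Tangency of A1 to UK means the radius WK is perpendicular to UK and since A1 is tangent to QM there, WQ ⟂ QM, with radius 9.6, so the center W sits 9.6 in from both sides at W = (25.000, -35.700). Then |RW| = |W − R| = 43.583.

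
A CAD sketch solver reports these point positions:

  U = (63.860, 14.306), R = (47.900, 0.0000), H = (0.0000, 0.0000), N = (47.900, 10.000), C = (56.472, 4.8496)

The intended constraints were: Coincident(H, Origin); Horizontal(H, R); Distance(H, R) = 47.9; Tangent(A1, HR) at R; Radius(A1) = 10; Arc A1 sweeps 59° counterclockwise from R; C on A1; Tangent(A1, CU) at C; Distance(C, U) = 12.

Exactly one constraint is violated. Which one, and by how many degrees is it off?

Tangent(A1, CU) at C — off by 7.00°.

H = (0.00, 0.00) ✓; H.y = 0.00, R.y = 0.00 ✓; |HR| = 47.90 ✓; ∠(NR, RH) = 90.00° ✓; |NR| = 10.00 ✓; bearing(N→C) − bearing(N→R) = 59.00° ✓; |NC| = 10.00 ✓; ∠(NC, CU) = 97.00° ✗; |CU| = 12.00 ✓.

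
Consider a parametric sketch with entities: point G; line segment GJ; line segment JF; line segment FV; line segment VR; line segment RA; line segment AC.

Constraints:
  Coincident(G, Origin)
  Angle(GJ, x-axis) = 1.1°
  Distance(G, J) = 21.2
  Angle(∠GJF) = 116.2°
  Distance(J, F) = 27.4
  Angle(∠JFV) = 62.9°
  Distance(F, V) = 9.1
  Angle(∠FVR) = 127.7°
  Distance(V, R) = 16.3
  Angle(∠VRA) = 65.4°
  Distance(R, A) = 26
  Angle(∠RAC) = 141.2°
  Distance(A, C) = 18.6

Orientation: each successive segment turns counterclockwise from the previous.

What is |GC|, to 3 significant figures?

58.2

G is at the origin; GJ runs at 1.1° with length 21.2, so J = (21.2, 0.407). ∠GJF = 116.2° gives JF at 64.9° from the x-axis; with |JF| = 27.4, F = (32.8, 25.2). ∠JFV = 62.9° gives FV at -178° from the x-axis; with |FV| = 9.1, V = (23.7, 24.9). ∠FVR = 127.7° gives VR at -126° from the x-axis; with |VR| = 16.3, R = (14.2, 11.7). ∠VRA = 65.4° gives RA at -11.1° from the x-axis; with |RA| = 26.0, A = (39.7, 6.66). ∠RAC = 141.2° gives AC at 27.7° from the x-axis; with |AC| = 18.6, C = (56.2, 15.3). Then |GC| = |C − G| = 58.2.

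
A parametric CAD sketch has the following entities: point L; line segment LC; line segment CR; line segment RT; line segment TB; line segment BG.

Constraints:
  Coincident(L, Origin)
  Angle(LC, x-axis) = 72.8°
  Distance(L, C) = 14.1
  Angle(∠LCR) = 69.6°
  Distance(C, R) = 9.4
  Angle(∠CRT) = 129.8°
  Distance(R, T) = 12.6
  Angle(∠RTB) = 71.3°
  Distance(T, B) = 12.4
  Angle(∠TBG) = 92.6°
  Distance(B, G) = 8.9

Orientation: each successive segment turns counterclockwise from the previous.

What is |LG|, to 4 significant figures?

7.673

L is at the origin; LC runs at 72.8° with length 14.1, so C = (4.169, 13.47). ∠LCR = 69.6° gives CR at -176.8° from the x-axis; with |CR| = 9.4, R = (-5.216, 12.94). ∠CRT = 129.8° gives RT at -126.6° from the x-axis; with |RT| = 12.6, T = (-12.73, 2.829). ∠RTB = 71.3° gives TB at -17.90° from the x-axis; with |TB| = 12.4, B = (-0.9285, -0.9820). ∠TBG = 92.6° gives BG at 69.50° from the x-axis; with |BG| = 8.9, G = (2.188, 7.354). Then |LG| = |G − L| = 7.673.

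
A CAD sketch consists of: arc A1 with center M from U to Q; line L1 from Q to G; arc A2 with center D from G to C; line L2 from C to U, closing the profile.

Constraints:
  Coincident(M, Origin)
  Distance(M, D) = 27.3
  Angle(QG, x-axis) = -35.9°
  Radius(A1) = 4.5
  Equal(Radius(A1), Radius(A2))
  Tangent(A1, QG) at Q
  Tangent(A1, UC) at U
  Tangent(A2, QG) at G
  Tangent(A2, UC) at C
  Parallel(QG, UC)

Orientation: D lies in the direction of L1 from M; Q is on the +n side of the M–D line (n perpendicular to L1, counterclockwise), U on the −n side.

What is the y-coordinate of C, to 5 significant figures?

-19.653

The slot axis is L1's direction at -35.9°, so u = (cos -35.9°, sin -35.9°) = (0.81004, -0.58637) and n = (−sin -35.9°, cos -35.9°) = (0.58637, 0.81004). M is at the origin and D lies 27.3 along u from M, so D = 27.3·u = (22.114, -16.008). Tangency of A1 to both parallel lines with radius 4.5 puts Q and U at M ± 4.5·n: Q = (2.6387, 3.6452), U = (-2.6387, -3.6452). Equal radii place G and C the same way about D: G = D + 4.5·n = (24.753, -12.363), C = D − 4.5·n = (19.475, -19.653). So C.y = -19.653.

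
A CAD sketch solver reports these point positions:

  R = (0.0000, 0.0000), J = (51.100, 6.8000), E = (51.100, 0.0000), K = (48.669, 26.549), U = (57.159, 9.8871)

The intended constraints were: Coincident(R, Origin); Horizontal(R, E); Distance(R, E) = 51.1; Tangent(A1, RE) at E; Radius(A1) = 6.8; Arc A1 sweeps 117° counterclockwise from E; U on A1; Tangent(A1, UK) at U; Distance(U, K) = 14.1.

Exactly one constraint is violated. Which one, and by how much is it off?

Distance(U, K) = 14.1 — off by 4.60.

R = (0.00, 0.00) ✓; R.y = 0.00, E.y = 0.00 ✓; |RE| = 51.10 ✓; ∠(JE, ER) = 90.00° ✓; |JE| = 6.800 ✓; bearing(J→U) − bearing(J→E) = 117.0° ✓; |JU| = 6.800 ✓; ∠(JU, UK) = 90.00° ✓; |UK| = 18.70 ✗.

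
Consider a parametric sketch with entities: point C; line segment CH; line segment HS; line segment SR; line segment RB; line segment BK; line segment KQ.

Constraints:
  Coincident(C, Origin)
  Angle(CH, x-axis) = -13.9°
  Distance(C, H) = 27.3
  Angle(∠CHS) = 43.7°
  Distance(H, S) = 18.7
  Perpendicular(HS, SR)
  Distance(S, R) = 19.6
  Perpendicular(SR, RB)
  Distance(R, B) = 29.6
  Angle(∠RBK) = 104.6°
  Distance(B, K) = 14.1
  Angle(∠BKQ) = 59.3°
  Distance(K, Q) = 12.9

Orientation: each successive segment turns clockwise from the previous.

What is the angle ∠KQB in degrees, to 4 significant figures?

64.81°

C is at the origin; CH runs at -13.9° with length 27.3, so H = (26.50, -6.558). ∠CHS = 43.7° gives HS at -150.2° from the x-axis; with |HS| = 18.7, S = (10.27, -15.85). The perpendicularity gives SR at right angles to HS, so SR runs at 119.8°; with |SR| = 19.6, R = (0.5327, 1.157). SR ⟂ RB, so RB runs at 29.80°; with |RB| = 29.6, B = (26.22, 15.87). ∠RBK = 104.6° gives BK at -45.60° from the x-axis; with |BK| = 14.1, K = (36.08, 5.793). ∠BKQ = 59.3° gives KQ at -166.3° from the x-axis; with |KQ| = 12.9, Q = (23.55, 2.738). Then cos ∠KQB = QK·QB / (|QK||QB|), giving 64.81°.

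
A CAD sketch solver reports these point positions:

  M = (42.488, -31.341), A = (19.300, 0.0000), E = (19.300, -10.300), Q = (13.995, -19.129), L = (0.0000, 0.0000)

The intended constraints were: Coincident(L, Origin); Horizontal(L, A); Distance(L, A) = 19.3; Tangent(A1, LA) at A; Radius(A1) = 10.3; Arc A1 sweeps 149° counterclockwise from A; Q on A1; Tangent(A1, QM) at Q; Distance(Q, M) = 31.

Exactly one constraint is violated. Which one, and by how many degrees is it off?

Tangent(A1, QM) at Q — off by 7.80°.

L = (0.00, 0.00) ✓; L.y = 0.00, A.y = 0.00 ✓; |LA| = 19.30 ✓; ∠(EA, AL) = 90.00° ✓; |EA| = 10.30 ✓; bearing(E→Q) − bearing(E→A) = 149.0° ✓; |EQ| = 10.30 ✓; ∠(EQ, QM) = 82.20° ✗; |QM| = 31.00 ✓.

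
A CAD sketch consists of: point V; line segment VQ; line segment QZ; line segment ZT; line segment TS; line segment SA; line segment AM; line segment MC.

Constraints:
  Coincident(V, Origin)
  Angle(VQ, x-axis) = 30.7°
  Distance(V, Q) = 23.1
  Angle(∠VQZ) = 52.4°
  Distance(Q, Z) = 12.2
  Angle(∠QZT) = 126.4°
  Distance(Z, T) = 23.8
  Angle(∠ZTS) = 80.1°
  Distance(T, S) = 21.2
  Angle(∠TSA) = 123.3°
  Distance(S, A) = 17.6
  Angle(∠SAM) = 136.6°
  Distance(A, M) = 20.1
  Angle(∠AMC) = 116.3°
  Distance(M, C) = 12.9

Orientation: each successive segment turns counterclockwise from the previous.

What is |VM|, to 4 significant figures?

32.88

V is at the origin; VQ runs at 30.7° with length 23.1, so Q = (19.86, 11.79). ∠VQZ = 52.4° gives QZ at 158.3° from the x-axis; with |QZ| = 12.2, Z = (8.527, 16.30). ∠QZT = 126.4° gives ZT at -148.1° from the x-axis; with |ZT| = 23.8, T = (-11.68, 3.728). ∠ZTS = 80.1° gives TS at -48.20° from the x-axis; with |TS| = 21.2, S = (2.452, -12.08). ∠TSA = 123.3° gives SA at 8.500° from the x-axis; with |SA| = 17.6, A = (19.86, -9.475). ∠SAM = 136.6° gives AM at 51.90° from the x-axis; with |AM| = 20.1, M = (32.26, 6.342). Then |VM| = |M − V| = 32.88.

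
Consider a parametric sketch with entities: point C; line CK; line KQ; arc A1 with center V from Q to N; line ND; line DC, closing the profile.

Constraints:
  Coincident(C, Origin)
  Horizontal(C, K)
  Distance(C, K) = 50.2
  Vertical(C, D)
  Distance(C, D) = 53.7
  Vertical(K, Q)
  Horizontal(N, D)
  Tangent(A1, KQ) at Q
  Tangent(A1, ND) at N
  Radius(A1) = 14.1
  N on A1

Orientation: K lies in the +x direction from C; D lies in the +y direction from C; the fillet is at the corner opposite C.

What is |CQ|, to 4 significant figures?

63.94

The virtual corner opposite C is at (50.20, 53.70). Tangency of A1 to KQ means the radius VQ is perpendicular to KQ and tangency of A1 to ND means the radius VN is perpendicular to ND, with radius 14.1, so the center V sits 14.1 in from both sides at V = (36.10, 39.60). That places the tangent points at Q = (50.20, 39.60) on KQ and N = (36.10, 53.70) on ND. Then |CQ| = |Q − C| = 63.94.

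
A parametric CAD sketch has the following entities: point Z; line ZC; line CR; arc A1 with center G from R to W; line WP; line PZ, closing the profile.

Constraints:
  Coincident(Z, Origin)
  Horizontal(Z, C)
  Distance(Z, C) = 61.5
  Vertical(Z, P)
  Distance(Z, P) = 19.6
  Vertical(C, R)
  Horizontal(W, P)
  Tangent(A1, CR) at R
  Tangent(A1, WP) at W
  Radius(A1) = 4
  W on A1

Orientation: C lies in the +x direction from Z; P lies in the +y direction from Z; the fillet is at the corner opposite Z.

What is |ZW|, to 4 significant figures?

60.75

Z is at the origin; ZC is horizontal with |ZC| = 61.5 and C on the +x side, so C = (61.50, 0.000). ZP is vertical with |ZP| = 19.6 and P on the +y side, so P = (0.000, 19.60). The virtual corner opposite Z is at (61.50, 19.60). The tangent condition forces GR to be normal to CR and since A1 is tangent to WP there, GW ⟂ WP, with radius 4.0, so the center G sits 4.0 in from both sides at G = (57.50, 15.60). That places the tangent points at R = (61.50, 15.60) on CR and W = (57.50, 19.60) on WP. Then |ZW| = |W − Z| = 60.75.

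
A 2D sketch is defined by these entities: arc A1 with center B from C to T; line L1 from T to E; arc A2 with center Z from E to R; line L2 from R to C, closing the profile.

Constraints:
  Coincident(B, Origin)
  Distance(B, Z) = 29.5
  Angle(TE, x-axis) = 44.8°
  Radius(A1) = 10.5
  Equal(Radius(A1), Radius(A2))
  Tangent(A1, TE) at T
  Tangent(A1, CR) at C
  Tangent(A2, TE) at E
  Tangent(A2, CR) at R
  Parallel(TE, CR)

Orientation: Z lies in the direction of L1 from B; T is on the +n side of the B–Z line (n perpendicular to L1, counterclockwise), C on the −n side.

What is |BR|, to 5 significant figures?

31.313

The slot axis is L1's direction at 44.8°, so u = (cos 44.8°, sin 44.8°) = (0.70957, 0.70463) and n = (−sin 44.8°, cos 44.8°) = (-0.70463, 0.70957). B is at the origin and Z lies 29.5 along u from B, so Z = 29.5·u = (20.932, 20.787). Tangency of A1 to both parallel lines with radius 10.5 puts T and C at B ± 10.5·n: T = (-7.3987, 7.4505), C = (7.3987, -7.4505). Equal radii place E and R the same way about Z: E = Z + 10.5·n = (13.534, 28.237), R = Z − 10.5·n = (28.331, 13.336). Then |BR| = |R − B| = 31.313.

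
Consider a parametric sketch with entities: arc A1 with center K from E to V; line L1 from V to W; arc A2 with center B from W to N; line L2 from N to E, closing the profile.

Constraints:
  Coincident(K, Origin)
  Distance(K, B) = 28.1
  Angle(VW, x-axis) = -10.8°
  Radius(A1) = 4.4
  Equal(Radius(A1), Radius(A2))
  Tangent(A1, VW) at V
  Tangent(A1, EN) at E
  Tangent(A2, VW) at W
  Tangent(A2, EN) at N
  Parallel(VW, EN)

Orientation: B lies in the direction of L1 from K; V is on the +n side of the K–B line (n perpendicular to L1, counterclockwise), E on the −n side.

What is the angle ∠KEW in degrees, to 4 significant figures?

72.61°

The slot axis is L1's direction at -10.8°, so u = (cos -10.8°, sin -10.8°) = (0.9823, -0.1874) and n = (−sin -10.8°, cos -10.8°) = (0.1874, 0.9823). K is at the origin and B lies 28.1 along u from K, so B = 28.1·u = (27.60, -5.265). Tangency of A1 to both parallel lines with radius 4.4 puts V and E at K ± 4.4·n: V = (0.8245, 4.322), E = (-0.8245, -4.322). Equal radii place W and N the same way about B: W = B + 4.4·n = (28.43, -0.9434), N = B − 4.4·n = (26.78, -9.587). Then cos ∠KEW = EK·EW / (|EK||EW|), giving 72.61°.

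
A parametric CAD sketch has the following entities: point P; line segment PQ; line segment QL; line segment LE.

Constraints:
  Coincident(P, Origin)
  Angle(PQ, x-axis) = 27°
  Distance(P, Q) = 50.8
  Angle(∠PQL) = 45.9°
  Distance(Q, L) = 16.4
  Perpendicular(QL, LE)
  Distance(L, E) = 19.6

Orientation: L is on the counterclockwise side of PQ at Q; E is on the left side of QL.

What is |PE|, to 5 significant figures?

25.380

P is at the origin; PQ runs at 27.0° with length 50.8, so Q = 50.8·(cos 27.0°, sin 27.0°) = (45.263, 23.063). ∠PQL = 45.9°, so QL runs at 27.0° + (180° − 45.9°) = 161.10° from the x-axis; with |QL| = 16.4, L = Q + 16.4·(cos 161.10°, sin 161.10°) = (29.747, 28.375). QL is perpendicular to LE; with |LE| = 19.6 on the left of QL, E = L + 19.6·(-0.32392, -0.94609) = (23.399, 9.8317). Then |PE| = |E − P| = 25.380.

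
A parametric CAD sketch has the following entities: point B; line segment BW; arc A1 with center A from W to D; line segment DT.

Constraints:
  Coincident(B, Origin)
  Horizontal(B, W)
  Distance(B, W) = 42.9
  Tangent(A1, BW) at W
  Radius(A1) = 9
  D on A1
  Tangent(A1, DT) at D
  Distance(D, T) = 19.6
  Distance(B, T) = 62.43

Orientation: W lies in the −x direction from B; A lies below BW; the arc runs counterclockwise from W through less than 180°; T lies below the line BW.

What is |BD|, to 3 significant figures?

51.9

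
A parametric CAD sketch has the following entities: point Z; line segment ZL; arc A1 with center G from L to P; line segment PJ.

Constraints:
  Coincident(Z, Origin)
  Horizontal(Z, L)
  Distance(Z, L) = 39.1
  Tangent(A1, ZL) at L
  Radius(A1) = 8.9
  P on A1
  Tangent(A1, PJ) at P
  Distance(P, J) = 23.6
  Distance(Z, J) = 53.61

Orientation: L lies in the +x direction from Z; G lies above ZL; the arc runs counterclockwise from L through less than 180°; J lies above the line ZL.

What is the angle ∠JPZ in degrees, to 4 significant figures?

87.94°

Checks: |GP| = 8.900 ✓; ∠(GP, PJ) = 90.00° ✓; |PJ| = 23.60 ✓; |ZJ| = 53.61 ✓.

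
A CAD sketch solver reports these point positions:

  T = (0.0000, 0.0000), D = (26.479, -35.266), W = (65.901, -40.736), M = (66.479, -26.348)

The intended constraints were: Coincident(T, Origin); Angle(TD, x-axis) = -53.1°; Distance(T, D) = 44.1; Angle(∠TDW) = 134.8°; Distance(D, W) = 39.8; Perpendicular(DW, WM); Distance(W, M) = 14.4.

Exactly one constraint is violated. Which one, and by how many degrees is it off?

Perpendicular(DW, WM) — off by 5.60°.

T = (0.00, 0.00) ✓; TD at -53.10° ✓; |TD| = 44.10 ✓; ∠TDW = 134.8° ✓; |DW| = 39.80 ✓; ∠(DW, WM) = 95.60° ✗; |WM| = 14.40 ✓.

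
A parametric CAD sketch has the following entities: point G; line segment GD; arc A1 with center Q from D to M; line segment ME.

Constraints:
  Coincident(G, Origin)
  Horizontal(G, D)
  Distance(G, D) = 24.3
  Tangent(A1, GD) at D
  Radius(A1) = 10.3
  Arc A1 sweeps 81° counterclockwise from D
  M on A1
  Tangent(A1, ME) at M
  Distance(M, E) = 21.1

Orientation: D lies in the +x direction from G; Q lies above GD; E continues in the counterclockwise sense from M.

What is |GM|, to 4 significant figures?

35.55

The tangent condition forces QD to be normal to GD, so Q = D + (0, 10.3) = (24.30, 10.30). On A1, D sits at bearing -90° from Q; an 81° counterclockwise sweep puts M at bearing -9°, so M = Q + 10.3·(cos -9°, sin -9°) = (34.47, 8.689). Then |GM| = |M − G| = 35.55.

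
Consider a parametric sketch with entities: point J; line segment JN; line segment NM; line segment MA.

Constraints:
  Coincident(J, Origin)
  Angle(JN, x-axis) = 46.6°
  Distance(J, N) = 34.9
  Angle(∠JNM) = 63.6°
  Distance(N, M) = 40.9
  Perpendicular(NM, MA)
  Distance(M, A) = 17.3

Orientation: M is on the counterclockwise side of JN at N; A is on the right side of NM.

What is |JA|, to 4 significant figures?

54.79

∠JNM = 63.6°, so NM runs at 46.6° + (180° − 63.6°) = 163.0° from the x-axis; with |NM| = 40.9, M = N + 40.9·(cos 163.0°, sin 163.0°) = (-15.13, 37.32). NM ⟂ MA; with |MA| = 17.3 on the right of NM, A = M + 17.3·(0.2924, 0.9563) = (-10.08, 53.86). Then |JA| = |A − J| = 54.79.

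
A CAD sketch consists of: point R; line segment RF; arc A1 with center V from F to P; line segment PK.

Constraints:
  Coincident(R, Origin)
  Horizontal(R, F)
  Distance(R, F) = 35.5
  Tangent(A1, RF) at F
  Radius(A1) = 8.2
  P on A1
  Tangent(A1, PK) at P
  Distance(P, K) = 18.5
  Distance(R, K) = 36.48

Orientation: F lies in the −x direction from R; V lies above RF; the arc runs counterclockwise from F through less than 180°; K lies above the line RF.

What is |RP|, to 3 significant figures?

28.3

Checks: |VP| = 8.200 ✓; ∠(VP, PK) = 90.00° ✓; |PK| = 18.50 ✓; |RK| = 36.48 ✓.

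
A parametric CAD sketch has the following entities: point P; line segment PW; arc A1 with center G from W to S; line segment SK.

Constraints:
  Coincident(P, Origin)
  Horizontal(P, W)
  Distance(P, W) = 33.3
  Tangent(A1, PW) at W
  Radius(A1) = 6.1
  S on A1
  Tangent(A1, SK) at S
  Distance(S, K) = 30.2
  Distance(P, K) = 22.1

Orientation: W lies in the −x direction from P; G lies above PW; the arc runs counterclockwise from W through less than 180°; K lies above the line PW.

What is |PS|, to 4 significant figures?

29.36

Checks: |GS| = 6.100 ✓; ∠(GS, SK) = 90.00° ✓; |SK| = 30.20 ✓; |PK| = 22.10 ✓.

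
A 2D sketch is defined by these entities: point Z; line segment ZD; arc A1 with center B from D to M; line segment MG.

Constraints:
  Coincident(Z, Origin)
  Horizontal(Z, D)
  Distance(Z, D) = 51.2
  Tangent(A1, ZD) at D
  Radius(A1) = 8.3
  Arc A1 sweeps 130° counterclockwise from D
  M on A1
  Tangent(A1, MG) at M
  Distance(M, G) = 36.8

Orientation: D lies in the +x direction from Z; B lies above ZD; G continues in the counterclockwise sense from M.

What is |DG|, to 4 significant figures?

45.26

Z is at the origin; ZD is horizontal with |ZD| = 51.2 and D on the +x side, so D = (51.20, 0.000). Since A1 is tangent to ZD there, BD ⟂ ZD, so B = D + (0, 8.3) = (51.20, 8.300). On A1, D sits at bearing -90° from B; a 130° counterclockwise sweep puts M at bearing 40°, so M = B + 8.3·(cos 40°, sin 40°) = (57.56, 13.64). A1 meets MG tangentially, so BM is at right angles to MG, so MG runs along (−sin 40°, cos 40°); with |MG| = 36.8, G = (33.90, 41.83). Then |DG| = |G − D| = 45.26.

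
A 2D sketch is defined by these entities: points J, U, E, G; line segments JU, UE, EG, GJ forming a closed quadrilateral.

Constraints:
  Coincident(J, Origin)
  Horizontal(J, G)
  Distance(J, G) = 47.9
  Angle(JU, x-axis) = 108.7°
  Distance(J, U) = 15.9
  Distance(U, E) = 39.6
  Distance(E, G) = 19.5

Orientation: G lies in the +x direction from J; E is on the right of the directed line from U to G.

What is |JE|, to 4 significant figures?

29.48

Checks: |UE| = 39.60 ✓; |EG| = 19.50 ✓.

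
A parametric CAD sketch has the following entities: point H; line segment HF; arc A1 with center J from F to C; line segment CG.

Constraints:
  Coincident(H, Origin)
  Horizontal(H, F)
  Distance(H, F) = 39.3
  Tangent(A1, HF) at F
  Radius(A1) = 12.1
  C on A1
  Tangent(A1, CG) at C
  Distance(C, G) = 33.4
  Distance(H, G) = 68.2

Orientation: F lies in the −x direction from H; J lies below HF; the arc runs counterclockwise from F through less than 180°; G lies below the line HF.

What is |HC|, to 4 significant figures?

52.87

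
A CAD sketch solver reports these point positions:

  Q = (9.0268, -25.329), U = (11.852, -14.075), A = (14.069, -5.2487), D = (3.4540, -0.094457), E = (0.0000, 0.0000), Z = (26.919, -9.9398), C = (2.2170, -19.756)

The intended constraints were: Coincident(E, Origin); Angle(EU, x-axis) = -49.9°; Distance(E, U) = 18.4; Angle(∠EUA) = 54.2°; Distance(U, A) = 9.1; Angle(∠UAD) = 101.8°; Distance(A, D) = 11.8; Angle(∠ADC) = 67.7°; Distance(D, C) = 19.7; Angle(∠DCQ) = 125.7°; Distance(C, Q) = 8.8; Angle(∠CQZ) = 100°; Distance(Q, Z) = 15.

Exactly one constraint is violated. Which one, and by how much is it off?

Distance(Q, Z) = 15 — off by 8.60.

E = (0.00, 0.00) ✓; EU at -49.90° ✓; |EU| = 18.40 ✓; ∠EUA = 54.20° ✓; |UA| = 9.100 ✓; ∠UAD = 101.8° ✓; |AD| = 11.80 ✓; ∠ADC = 67.70° ✓; |DC| = 19.70 ✓; ∠DCQ = 125.7° ✓; |CQ| = 8.800 ✓; ∠CQZ = 100.0° ✓; |QZ| = 23.60 ✗.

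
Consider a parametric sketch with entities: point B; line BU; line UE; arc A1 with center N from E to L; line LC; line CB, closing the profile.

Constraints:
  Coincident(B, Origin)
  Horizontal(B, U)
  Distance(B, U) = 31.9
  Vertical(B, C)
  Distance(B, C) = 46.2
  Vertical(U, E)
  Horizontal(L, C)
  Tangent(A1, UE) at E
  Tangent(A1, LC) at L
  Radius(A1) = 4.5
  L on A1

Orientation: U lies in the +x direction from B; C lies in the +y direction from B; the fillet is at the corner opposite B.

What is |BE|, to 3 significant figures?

52.5

B is at the origin; BU is horizontal with |BU| = 31.9 and U on the +x side, so U = (31.9, 0.00). B and C share the same x with |BC| = 46.2 and C on the +y side, so C = (0.00, 46.2). The virtual corner opposite B is at (31.9, 46.2). The tangent condition forces NE to be normal to UE and the tangent condition forces NL to be normal to LC, with radius 4.5, so the center N sits 4.5 in from both sides at N = (27.4, 41.7). That places the tangent points at E = (31.9, 41.7) on UE and L = (27.4, 46.2) on LC. Then |BE| = |E − B| = 52.5.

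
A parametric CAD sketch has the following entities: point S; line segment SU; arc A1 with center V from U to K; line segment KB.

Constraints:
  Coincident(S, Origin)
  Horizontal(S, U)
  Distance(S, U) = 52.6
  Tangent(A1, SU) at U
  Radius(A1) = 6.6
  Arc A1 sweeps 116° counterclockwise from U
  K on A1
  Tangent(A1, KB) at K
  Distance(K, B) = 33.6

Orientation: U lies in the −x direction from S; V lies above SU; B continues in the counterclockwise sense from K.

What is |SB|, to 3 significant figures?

73.1

On A1, U sits at bearing -90° from V; a 116° counterclockwise sweep puts K at bearing 26°, so K = V + 6.6·(cos 26°, sin 26°) = (-46.7, 9.49). Tangency of A1 to KB means the radius VK is perpendicular to KB, so KB runs along (−sin 26°, cos 26°); with |KB| = 33.6, B = (-61.4, 39.7). Then |SB| = |B − S| = 73.1.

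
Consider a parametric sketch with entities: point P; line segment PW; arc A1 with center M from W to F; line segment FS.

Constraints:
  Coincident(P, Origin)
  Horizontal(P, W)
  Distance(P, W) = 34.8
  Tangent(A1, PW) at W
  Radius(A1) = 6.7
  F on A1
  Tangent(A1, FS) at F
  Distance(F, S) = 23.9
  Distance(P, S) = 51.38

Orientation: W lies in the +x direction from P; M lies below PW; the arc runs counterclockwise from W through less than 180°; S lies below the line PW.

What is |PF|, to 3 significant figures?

30.7

Checks: |MF| = 6.700 ✓; ∠(MF, FS) = 90.00° ✓; |FS| = 23.90 ✓; |PS| = 51.38 ✓.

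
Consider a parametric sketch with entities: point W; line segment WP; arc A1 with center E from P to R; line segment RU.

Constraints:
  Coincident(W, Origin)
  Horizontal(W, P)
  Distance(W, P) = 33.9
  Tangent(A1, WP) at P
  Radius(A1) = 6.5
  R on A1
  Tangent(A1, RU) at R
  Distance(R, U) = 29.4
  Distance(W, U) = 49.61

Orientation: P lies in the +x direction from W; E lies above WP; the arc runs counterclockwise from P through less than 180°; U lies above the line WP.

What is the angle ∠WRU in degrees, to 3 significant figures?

88.0°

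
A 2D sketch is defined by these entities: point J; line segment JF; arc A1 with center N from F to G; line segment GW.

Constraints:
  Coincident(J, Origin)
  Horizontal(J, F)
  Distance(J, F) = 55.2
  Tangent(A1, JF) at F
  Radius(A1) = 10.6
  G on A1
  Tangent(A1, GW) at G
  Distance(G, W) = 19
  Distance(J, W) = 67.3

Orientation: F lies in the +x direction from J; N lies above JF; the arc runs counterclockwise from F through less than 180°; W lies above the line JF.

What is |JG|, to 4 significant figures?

66.73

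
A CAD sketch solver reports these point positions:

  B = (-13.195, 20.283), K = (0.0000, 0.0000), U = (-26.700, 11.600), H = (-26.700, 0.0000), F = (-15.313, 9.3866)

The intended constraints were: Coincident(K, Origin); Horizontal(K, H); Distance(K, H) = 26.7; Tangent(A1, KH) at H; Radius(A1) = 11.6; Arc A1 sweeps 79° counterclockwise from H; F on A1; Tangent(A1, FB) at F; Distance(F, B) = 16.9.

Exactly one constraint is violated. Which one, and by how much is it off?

Distance(F, B) = 16.9 — off by 5.80.

K = (0.00, 0.00) ✓; K.y = 0.00, H.y = 0.00 ✓; |KH| = 26.70 ✓; ∠(UH, HK) = 90.00° ✓; |UH| = 11.60 ✓; bearing(U→F) − bearing(U→H) = 79.00° ✓; |UF| = 11.60 ✓; ∠(UF, FB) = 90.00° ✓; |FB| = 11.10 ✗.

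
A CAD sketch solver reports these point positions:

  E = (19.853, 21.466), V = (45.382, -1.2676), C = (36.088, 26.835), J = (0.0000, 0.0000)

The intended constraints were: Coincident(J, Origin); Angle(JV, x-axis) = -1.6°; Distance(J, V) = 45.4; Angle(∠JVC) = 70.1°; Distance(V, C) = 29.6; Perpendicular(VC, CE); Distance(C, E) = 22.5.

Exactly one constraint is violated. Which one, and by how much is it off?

Distance(C, E) = 22.5 — off by 5.40.

J = (0.00, 0.00) ✓; JV at -1.600° ✓; |JV| = 45.40 ✓; ∠JVC = 70.10° ✓; |VC| = 29.60 ✓; ∠(VC, CE) = 90.00° ✓; |CE| = 17.10 ✗.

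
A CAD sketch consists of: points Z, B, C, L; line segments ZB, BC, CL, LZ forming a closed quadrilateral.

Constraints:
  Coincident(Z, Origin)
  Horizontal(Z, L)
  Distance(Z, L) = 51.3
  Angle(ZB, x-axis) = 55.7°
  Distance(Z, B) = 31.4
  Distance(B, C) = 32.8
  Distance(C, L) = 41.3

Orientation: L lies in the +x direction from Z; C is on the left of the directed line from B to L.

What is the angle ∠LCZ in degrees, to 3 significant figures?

55.0°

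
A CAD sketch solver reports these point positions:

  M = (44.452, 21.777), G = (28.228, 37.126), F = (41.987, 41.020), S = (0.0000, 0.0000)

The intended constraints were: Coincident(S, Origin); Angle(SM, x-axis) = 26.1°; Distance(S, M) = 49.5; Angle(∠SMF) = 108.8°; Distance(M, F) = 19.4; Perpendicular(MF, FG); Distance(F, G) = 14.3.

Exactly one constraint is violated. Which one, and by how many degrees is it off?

Perpendicular(MF, FG) — off by 8.50°.

S = (0.00, 0.00) ✓; SM at 26.10° ✓; |SM| = 49.50 ✓; ∠SMF = 108.8° ✓; |MF| = 19.40 ✓; ∠(MF, FG) = 98.50° ✗; |FG| = 14.30 ✓.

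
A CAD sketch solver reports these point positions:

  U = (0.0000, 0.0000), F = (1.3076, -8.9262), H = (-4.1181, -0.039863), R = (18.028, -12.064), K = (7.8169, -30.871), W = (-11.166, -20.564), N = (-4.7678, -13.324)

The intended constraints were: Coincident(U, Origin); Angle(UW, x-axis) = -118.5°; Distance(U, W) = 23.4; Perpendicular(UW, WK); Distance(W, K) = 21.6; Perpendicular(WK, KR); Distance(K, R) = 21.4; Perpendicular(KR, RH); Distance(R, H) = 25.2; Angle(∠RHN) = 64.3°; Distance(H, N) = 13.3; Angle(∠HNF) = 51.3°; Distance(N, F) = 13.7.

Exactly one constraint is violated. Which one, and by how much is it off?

Distance(N, F) = 13.7 — off by 6.20.

U = (0.00, 0.00) ✓; UW at -118.5° ✓; |UW| = 23.40 ✓; ∠(UW, WK) = 90.00° ✓; |WK| = 21.60 ✓; ∠(WK, KR) = 90.00° ✓; |KR| = 21.40 ✓; ∠(KR, RH) = 90.00° ✓; |RH| = 25.20 ✓; ∠RHN = 64.30° ✓; |HN| = 13.30 ✓; ∠HNF = 51.30° ✓; |NF| = 7.500 ✗.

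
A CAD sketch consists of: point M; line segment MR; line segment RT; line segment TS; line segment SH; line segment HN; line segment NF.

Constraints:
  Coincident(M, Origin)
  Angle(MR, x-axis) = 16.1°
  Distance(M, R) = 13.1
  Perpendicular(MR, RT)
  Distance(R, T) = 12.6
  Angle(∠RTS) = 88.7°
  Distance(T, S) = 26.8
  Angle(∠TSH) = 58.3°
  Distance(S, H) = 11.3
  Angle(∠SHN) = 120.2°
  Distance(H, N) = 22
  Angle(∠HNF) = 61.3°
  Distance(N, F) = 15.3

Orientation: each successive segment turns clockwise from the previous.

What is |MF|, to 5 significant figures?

17.838

∠SHN = 120.2° gives HN at 13.300° from the x-axis; with |HN| = 22.0, N = (14.864, 0.55415). ∠HNF = 61.3° gives NF at -105.40° from the x-axis; with |NF| = 15.3, F = (10.801, -14.197). Then |MF| = |F − M| = 17.838.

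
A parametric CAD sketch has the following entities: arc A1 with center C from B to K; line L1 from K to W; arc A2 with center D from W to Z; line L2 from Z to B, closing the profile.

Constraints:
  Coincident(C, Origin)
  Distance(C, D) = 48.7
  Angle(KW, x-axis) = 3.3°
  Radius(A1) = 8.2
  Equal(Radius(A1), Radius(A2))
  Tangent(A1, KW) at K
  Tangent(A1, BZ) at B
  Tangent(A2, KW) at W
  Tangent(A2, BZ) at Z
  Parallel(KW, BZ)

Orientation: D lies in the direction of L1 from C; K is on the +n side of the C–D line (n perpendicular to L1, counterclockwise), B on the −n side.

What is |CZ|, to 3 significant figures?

49.4

The slot axis is L1's direction at 3.3°, so u = (cos 3.3°, sin 3.3°) = (0.998, 0.0576) and n = (−sin 3.3°, cos 3.3°) = (-0.0576, 0.998). C is at the origin and D lies 48.7 along u from C, so D = 48.7·u = (48.6, 2.80). Tangency of A1 to both parallel lines with radius 8.2 puts K and B at C ± 8.2·n: K = (-0.472, 8.19), B = (0.472, -8.19). Equal radii place W and Z the same way about D: W = D + 8.2·n = (48.1, 11.0), Z = D − 8.2·n = (49.1, -5.38). Then |CZ| = |Z − C| = 49.4.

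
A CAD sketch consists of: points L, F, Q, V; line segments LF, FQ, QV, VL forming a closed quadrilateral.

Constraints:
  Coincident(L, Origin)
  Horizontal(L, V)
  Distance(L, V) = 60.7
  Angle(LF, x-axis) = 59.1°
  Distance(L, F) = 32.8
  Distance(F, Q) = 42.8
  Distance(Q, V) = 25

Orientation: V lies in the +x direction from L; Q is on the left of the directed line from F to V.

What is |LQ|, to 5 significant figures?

64.552

Checks: |FQ| = 42.80 ✓; |QV| = 25.00 ✓.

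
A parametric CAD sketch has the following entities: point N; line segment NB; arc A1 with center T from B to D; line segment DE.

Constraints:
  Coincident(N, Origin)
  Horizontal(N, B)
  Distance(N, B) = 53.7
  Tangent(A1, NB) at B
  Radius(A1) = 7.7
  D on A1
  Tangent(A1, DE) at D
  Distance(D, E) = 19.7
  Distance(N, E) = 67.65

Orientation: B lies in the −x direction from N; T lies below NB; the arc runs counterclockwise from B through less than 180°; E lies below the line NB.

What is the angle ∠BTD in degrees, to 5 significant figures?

88.386°

Checks: |NB| = 53.70 ✓; |TD| = 7.700 ✓; ∠(TD, DE) = 90.00° ✓; |DE| = 19.70 ✓; |NE| = 67.65 ✓.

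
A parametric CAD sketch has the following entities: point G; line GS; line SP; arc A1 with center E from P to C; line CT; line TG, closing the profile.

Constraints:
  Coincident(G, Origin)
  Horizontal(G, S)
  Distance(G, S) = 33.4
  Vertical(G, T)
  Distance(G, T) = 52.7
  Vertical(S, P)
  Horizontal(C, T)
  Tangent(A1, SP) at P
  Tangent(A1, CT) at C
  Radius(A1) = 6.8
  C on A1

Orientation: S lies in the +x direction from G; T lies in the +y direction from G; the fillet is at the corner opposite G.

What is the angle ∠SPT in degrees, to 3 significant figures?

102°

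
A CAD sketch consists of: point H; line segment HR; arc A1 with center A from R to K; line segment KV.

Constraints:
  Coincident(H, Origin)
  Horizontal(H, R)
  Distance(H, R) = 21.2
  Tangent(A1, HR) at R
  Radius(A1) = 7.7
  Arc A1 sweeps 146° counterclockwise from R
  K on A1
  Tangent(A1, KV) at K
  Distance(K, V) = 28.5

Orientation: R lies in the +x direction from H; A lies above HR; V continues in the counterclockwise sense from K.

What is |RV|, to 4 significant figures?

35.70

H is at the origin; HR is horizontal with |HR| = 21.2 and R on the +x side, so R = (21.20, 0.000). The tangent condition forces AR to be normal to HR, so A = R + (0, 7.7) = (21.20, 7.700). On A1, R sits at bearing -90° from A; a 146° counterclockwise sweep puts K at bearing 56°, so K = A + 7.7·(cos 56°, sin 56°) = (25.51, 14.08). A1 meets KV tangentially, so AK is at right angles to KV, so KV runs along (−sin 56°, cos 56°); with |KV| = 28.5, V = (1.878, 30.02). Then |RV| = |V − R| = 35.70.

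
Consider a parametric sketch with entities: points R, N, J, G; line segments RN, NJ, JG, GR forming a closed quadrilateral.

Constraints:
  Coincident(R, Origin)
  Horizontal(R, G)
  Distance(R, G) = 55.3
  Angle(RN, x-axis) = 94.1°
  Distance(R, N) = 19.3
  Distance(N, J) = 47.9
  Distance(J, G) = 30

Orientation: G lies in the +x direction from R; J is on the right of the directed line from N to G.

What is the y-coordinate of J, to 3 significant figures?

-16.6

Checks: |NJ| = 47.90 ✓; |JG| = 30.00 ✓.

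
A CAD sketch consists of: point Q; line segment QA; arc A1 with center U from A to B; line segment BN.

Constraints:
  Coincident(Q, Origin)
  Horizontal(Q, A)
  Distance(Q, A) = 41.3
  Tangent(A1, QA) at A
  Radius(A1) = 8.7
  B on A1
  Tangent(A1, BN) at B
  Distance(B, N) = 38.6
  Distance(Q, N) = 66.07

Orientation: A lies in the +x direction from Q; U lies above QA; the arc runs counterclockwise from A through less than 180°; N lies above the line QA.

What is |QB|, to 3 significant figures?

50.9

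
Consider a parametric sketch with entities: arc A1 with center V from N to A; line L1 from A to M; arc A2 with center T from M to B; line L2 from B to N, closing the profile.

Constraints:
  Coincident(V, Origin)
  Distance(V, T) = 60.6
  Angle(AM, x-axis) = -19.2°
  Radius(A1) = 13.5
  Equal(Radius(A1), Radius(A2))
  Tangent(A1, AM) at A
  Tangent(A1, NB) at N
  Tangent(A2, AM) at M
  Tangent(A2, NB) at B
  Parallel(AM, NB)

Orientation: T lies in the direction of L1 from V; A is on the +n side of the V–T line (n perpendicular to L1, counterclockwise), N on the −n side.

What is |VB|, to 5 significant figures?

62.086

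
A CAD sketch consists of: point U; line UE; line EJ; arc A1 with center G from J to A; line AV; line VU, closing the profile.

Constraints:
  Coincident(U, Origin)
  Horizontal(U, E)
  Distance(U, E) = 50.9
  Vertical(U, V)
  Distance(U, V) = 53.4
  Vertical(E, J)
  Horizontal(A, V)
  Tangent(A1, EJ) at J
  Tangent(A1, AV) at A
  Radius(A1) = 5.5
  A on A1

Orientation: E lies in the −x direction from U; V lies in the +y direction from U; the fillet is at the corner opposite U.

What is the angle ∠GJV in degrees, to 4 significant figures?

6.167°

U is at the origin; U and E share the same y with |UE| = 50.9 and E on the −x side, so E = (-50.90, 0.000). UV is vertical with |UV| = 53.4 and V on the +y side, so V = (0.000, 53.40). The virtual corner opposite U is at (-50.90, 53.40). The tangent condition forces GJ to be normal to EJ and A1 meets AV tangentially, so GA is at right angles to AV, with radius 5.5, so the center G sits 5.5 in from both sides at G = (-45.40, 47.90). That places the tangent points at J = (-50.90, 47.90) on EJ and A = (-45.40, 53.40) on AV. Then cos ∠GJV = JG·JV / (|JG||JV|), giving 6.167°.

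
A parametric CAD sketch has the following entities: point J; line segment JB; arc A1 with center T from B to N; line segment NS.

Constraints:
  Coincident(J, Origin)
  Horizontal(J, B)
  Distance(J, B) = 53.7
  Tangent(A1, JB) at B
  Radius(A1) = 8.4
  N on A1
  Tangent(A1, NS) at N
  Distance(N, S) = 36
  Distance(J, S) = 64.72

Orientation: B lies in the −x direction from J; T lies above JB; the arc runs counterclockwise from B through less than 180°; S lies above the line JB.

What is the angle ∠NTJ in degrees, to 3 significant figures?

11.2°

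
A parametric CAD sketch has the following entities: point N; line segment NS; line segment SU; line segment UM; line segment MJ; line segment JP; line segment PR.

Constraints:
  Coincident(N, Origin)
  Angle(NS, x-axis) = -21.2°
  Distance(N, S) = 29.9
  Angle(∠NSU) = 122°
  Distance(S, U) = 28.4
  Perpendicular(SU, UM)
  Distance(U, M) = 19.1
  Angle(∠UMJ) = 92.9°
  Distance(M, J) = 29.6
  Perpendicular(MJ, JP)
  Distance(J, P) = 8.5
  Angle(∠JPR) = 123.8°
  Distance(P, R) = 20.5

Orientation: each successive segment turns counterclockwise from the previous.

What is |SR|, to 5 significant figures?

14.845

N is at the origin; NS runs at -21.2° with length 29.9, so S = (27.876, -10.813). ∠NSU = 122.0° gives SU at 36.800° from the x-axis; with |SU| = 28.4, U = (50.617, 6.1997). SU ⟂ UM, so UM runs at 126.80°; with |UM| = 19.1, M = (39.176, 21.494). ∠UMJ = 92.9° gives MJ at -146.10° from the x-axis; with |MJ| = 29.6, J = (14.608, 4.9844). The perpendicularity gives JP at right angles to MJ, so JP runs at -56.100°; with |JP| = 8.5, P = (19.348, -2.0707). ∠JPR = 123.8° gives PR at 0.10000° from the x-axis; with |PR| = 20.5, R = (39.848, -2.0349). Then |SR| = |R − S| = 14.845.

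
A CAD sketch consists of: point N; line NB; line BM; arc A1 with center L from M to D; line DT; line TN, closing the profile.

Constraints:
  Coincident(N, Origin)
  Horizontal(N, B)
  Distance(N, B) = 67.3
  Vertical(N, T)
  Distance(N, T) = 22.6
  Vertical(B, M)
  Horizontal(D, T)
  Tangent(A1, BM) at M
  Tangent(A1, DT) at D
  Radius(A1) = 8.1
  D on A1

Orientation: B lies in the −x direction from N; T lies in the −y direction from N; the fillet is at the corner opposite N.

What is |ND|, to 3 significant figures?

63.4

N is at the origin; NB is horizontal with |NB| = 67.3 and B on the −x side, so B = (-67.3, 0.00). N and T share the same x with |NT| = 22.6 and T on the −y side, so T = (0.00, -22.6). The virtual corner opposite N is at (-67.3, -22.6). A1 meets BM tangentially, so LM is at right angles to BM and the tangent condition forces LD to be normal to DT, with radius 8.1, so the center L sits 8.1 in from both sides at L = (-59.2, -14.5). That places the tangent points at M = (-67.3, -14.5) on BM and D = (-59.2, -22.6) on DT. Then |ND| = |D − N| = 63.4.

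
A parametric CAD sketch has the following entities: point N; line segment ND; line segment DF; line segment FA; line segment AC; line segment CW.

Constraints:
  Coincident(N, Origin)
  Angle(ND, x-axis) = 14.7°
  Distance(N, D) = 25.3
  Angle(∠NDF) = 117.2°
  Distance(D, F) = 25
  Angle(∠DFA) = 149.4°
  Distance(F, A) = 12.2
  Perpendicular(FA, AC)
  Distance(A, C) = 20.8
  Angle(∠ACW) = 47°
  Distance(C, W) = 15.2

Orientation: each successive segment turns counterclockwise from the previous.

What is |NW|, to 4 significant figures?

34.70

N is at the origin; ND runs at 14.7° with length 25.3, so D = (24.47, 6.420). ∠NDF = 117.2° gives DF at 77.50° from the x-axis; with |DF| = 25.0, F = (29.88, 30.83). ∠DFA = 149.4° gives FA at 108.1° from the x-axis; with |FA| = 12.2, A = (26.09, 42.42). FA ⟂ AC, so AC runs at -161.9°; with |AC| = 20.8, C = (6.322, 35.96). ∠ACW = 47.0° gives CW at -28.90° from the x-axis; with |CW| = 15.2, W = (19.63, 28.62). Then |NW| = |W − N| = 34.70.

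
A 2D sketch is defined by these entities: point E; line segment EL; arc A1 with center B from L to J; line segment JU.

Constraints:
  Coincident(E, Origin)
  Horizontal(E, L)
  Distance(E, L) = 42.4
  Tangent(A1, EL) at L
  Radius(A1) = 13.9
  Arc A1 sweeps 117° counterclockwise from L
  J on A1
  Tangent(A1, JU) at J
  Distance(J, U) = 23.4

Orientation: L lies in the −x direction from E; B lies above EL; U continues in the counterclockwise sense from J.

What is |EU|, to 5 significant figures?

57.770

On A1, L sits at bearing -90° from B; a 117° counterclockwise sweep puts J at bearing 27°, so J = B + 13.9·(cos 27°, sin 27°) = (-30.015, 20.210). A1 meets JU tangentially, so BJ is at right angles to JU, so JU runs along (−sin 27°, cos 27°); with |JU| = 23.4, U = (-40.638, 41.060). Then |EU| = |U − E| = 57.770.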